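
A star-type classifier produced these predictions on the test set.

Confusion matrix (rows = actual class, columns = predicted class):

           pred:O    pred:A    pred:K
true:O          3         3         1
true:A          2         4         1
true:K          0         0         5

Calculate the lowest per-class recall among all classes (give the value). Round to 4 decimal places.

Per-class recall (TP/(TP+FN)):
  O: TP=3, FN=3+1=4 → 3/7 = 0.42857
  A: TP=4, FN=2+1=3 → 4/7 = 0.57143
  K: TP=5, FN=0+0=0 → 5/5 = 1.00000
Lowest is class 'O' with recall = 0.4286.

0.4286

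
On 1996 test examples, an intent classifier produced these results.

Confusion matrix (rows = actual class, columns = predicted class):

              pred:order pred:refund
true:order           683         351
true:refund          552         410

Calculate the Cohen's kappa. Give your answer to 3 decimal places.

Observed agreement pₒ = trace/N = 1093/1996 = 0.5476
Expected agreement pₑ = Σ (rowᵢ·colᵢ)/N² = (1034·1235 + 962·761)/1996² = 0.5043
κ = (pₒ − pₑ)/(1 − pₑ) = (0.5476 − 0.5043)/(1 − 0.5043) = 0.087

0.087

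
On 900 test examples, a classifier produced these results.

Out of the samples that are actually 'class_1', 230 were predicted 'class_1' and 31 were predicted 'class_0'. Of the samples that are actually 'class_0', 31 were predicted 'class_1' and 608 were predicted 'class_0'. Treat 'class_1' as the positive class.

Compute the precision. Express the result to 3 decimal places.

0.881

Precision = TP/(TP+FP) = 230/(230+31) = 230/261 = 0.881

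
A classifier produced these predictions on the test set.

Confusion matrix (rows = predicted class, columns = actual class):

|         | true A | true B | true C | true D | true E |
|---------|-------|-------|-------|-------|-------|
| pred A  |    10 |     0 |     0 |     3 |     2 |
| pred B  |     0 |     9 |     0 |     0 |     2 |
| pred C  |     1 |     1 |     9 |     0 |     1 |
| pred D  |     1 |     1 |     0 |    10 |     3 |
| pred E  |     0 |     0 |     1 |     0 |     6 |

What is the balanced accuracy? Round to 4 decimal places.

0.7499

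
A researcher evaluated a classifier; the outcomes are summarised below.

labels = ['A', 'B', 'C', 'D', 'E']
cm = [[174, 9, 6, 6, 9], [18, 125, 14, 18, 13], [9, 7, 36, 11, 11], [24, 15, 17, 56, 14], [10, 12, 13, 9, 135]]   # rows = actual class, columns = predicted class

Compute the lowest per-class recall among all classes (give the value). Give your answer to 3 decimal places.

0.444

Per-class recall (TP/(TP+FN)):
  A: TP=174, FN=9+6+6+9=30 → 174/204 = 0.8529
  B: TP=125, FN=18+14+18+13=63 → 125/188 = 0.6649
  C: TP=36, FN=9+7+11+11=38 → 36/74 = 0.4865
  D: TP=56, FN=24+15+17+14=70 → 56/126 = 0.4444
  E: TP=135, FN=10+12+13+9=44 → 135/179 = 0.7542
Lowest is class 'D' with recall = 0.444.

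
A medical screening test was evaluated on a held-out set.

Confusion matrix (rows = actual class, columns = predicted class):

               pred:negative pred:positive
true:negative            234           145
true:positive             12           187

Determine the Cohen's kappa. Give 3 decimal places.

Observed agreement pₒ = trace/N = 421/578 = 0.7284
Expected agreement pₑ = Σ (rowᵢ·colᵢ)/N² = (379·246 + 199·332)/578² = 0.4768
κ = (pₒ − pₑ)/(1 − pₑ) = (0.7284 − 0.4768)/(1 − 0.4768) = 0.481

0.481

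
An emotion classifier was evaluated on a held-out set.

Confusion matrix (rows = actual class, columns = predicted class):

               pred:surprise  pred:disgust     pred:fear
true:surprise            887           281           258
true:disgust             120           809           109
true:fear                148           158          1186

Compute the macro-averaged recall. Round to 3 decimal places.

0.732

Per-class recall (TP/(TP+FN)):
  surprise: TP=887, FN=281+258=539 → 887/1426 = 0.6220
  disgust: TP=809, FN=120+109=229 → 809/1038 = 0.7794
  fear: TP=1186, FN=148+158=306 → 1186/1492 = 0.7949
Macro-recall = mean = (0.6220 + 0.7794 + 0.7949) / 3 = 0.732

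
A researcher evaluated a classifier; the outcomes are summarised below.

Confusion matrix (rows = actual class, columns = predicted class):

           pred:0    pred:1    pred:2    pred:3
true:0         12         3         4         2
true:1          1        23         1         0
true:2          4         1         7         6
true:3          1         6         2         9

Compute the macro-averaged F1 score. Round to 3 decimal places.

0.590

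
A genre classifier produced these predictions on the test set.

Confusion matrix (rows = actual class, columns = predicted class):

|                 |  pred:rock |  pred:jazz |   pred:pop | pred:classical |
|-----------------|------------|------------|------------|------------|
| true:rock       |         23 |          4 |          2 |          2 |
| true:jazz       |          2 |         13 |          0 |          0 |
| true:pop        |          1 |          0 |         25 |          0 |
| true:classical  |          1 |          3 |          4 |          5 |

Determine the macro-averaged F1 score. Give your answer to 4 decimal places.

0.7283

Per-class F1 score (2·TP/(2·TP+FP+FN)):
  rock: TP=23, FP=2+1+1=4, FN=4+2+2=8 → 46/58 = 0.79310
  jazz: TP=13, FP=4+0+3=7, FN=2+0+0=2 → 26/35 = 0.74286
  pop: TP=25, FP=2+0+4=6, FN=1+0+0=1 → 50/57 = 0.87719
  classical: TP=5, FP=2+0+0=2, FN=1+3+4=8 → 10/20 = 0.50000
Macro-F1 score = mean = (0.79310 + 0.74286 + 0.87719 + 0.50000) / 4 = 0.7283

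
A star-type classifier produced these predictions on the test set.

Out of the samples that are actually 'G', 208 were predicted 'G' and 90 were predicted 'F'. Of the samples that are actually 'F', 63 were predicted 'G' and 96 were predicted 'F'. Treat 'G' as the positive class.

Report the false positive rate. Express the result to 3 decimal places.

FPR = FP/(FP+TN) = 63/(63+96) = 0.396

0.396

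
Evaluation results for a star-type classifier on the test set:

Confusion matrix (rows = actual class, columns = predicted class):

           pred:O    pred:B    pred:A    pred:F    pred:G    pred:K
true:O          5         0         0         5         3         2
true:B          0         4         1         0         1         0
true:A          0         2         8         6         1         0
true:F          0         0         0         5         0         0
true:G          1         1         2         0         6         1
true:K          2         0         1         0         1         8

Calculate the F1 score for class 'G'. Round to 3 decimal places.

0.522

Treat 'G' as positive and all other classes as negative.
F1 score = 2·TP/(2·TP+FP+FN).
G: TP=6, FP=3+1+1+0+1=6, FN=1+1+2+0+1=5 → 12/23 = 0.5217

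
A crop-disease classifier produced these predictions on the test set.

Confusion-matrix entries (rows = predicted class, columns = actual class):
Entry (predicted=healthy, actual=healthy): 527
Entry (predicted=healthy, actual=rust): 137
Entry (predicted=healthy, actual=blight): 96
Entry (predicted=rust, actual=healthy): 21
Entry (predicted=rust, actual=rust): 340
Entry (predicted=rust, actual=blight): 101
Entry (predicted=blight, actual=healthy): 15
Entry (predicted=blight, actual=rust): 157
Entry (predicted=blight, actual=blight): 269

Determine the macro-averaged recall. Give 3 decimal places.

0.683

Per-class recall (TP/(TP+FN)):
  healthy: TP=527, FN=21+15=36 → 527/563 = 0.9361
  rust: TP=340, FN=137+157=294 → 340/634 = 0.5363
  blight: TP=269, FN=96+101=197 → 269/466 = 0.5773
Macro-recall = mean = (0.9361 + 0.5363 + 0.5773) / 3 = 0.683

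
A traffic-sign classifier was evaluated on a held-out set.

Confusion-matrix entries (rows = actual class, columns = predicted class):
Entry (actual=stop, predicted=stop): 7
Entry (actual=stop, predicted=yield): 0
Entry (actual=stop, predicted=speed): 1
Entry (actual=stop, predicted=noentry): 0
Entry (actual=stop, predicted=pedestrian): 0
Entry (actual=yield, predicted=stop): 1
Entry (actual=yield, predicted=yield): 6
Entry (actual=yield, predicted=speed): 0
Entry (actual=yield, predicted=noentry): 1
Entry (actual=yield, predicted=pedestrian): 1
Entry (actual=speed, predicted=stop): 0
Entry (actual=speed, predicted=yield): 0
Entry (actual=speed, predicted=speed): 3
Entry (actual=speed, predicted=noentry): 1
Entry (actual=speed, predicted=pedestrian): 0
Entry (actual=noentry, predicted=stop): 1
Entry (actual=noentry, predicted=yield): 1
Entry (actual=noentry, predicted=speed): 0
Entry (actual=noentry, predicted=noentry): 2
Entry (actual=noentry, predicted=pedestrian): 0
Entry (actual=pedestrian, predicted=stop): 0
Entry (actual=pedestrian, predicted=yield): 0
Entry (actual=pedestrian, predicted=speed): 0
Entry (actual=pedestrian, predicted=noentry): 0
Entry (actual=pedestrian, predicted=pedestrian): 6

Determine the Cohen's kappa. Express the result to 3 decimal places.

0.711

Observed agreement pₒ = trace/N = 24/31 = 0.7742
Expected agreement pₑ = Σ (rowᵢ·colᵢ)/N² = (8·9 + 9·7 + 4·4 + 4·4 + 6·7)/31² = 0.2175
κ = (pₒ − pₑ)/(1 − pₑ) = (0.7742 − 0.2175)/(1 − 0.2175) = 0.711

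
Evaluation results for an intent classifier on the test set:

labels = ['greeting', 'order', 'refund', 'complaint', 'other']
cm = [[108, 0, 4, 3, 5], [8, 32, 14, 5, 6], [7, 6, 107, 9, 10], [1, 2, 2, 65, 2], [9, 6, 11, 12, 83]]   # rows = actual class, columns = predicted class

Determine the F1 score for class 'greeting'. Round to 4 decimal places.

F1 score = 2·TP/(2·TP+FP+FN).
greeting: TP=108, FP=8+7+1+9=25, FN=0+4+3+5=12 → 216/253 = 0.85375

0.8538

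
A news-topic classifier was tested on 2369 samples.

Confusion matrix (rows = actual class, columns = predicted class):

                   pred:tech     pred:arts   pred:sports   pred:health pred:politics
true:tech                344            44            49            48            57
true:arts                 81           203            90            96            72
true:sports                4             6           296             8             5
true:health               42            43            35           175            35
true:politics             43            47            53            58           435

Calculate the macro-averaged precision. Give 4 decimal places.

0.6004

Per-class precision (TP/(TP+FP)):
  tech: TP=344, FP=81+4+42+43=170 → 344/514 = 0.66926
  arts: TP=203, FP=44+6+43+47=140 → 203/343 = 0.59184
  sports: TP=296, FP=49+90+35+53=227 → 296/523 = 0.56597
  health: TP=175, FP=48+96+8+58=210 → 175/385 = 0.45455
  politics: TP=435, FP=57+72+5+35=169 → 435/604 = 0.72020
Macro-precision = mean = (0.66926 + 0.59184 + 0.56597 + 0.45455 + 0.72020) / 5 = 0.6004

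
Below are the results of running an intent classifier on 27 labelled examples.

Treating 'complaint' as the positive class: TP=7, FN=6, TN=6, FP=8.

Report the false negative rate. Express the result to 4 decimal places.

0.4615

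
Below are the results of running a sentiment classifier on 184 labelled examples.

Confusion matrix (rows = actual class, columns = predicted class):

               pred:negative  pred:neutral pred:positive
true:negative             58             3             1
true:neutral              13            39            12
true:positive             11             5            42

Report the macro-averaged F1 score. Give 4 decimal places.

Per-class F1 score (2·TP/(2·TP+FP+FN)):
  negative: TP=58, FP=13+11=24, FN=3+1=4 → 116/144 = 0.80556
  neutral: TP=39, FP=3+5=8, FN=13+12=25 → 78/111 = 0.70270
  positive: TP=42, FP=1+12=13, FN=11+5=16 → 84/113 = 0.74336
Macro-F1 score = mean = (0.80556 + 0.70270 + 0.74336) / 3 = 0.7505

0.7505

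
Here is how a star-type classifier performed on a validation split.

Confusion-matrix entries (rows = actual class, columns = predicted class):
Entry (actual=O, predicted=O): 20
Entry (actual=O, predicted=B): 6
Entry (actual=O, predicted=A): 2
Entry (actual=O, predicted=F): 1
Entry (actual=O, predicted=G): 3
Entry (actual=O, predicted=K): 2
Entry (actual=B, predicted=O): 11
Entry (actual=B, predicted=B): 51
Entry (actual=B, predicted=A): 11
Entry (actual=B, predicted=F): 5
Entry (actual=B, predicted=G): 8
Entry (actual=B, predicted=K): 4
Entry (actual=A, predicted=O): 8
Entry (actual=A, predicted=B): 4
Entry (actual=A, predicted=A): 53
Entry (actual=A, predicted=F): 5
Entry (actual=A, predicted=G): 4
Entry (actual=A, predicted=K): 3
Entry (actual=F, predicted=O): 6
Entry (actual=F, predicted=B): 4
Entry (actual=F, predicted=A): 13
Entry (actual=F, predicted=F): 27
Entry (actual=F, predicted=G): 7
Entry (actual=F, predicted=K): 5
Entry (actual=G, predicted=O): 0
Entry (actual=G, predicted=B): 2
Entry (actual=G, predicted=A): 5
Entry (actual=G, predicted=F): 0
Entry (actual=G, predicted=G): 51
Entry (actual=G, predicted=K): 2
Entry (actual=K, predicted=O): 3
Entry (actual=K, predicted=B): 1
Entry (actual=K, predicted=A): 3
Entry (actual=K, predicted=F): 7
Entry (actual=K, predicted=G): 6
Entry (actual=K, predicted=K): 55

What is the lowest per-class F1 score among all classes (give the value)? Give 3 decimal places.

Per-class F1 score (2·TP/(2·TP+FP+FN)):
  O: TP=20, FP=11+8+6+0+3=28, FN=6+2+1+3+2=14 → 40/82 = 0.4878
  B: TP=51, FP=6+4+4+2+1=17, FN=11+11+5+8+4=39 → 102/158 = 0.6456
  A: TP=53, FP=2+11+13+5+3=34, FN=8+4+5+4+3=24 → 106/164 = 0.6463
  F: TP=27, FP=1+5+5+0+7=18, FN=6+4+13+7+5=35 → 54/107 = 0.5047
  G: TP=51, FP=3+8+4+7+6=28, FN=0+2+5+0+2=9 → 102/139 = 0.7338
  K: TP=55, FP=2+4+3+5+2=16, FN=3+1+3+7+6=20 → 110/146 = 0.7534
Lowest is class 'O' with F1 score = 0.488.

0.488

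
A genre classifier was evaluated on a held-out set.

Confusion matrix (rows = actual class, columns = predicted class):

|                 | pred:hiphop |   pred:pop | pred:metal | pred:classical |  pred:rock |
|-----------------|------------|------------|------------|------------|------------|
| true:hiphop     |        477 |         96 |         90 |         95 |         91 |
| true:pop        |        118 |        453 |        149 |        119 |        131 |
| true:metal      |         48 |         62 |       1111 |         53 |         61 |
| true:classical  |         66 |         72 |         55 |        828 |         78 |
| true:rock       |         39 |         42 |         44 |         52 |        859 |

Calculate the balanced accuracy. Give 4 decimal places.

0.6887

Balanced accuracy = mean of per-class recall.
  hiphop: recall = 477/849 = 0.56184
  pop: recall = 453/970 = 0.46701
  metal: recall = 1111/1335 = 0.83221
  classical: recall = 828/1099 = 0.75341
  rock: recall = 859/1036 = 0.82915
Mean = (0.56184 + 0.46701 + 0.83221 + 0.75341 + 0.82915) / 5 = 0.6887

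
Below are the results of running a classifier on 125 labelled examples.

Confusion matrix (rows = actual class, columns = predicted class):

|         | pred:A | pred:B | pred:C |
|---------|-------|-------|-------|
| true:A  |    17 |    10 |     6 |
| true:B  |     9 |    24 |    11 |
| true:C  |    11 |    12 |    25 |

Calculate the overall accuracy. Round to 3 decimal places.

0.528

Accuracy = trace / total = (17+24+25=66) / 125 = 66/125 = 0.528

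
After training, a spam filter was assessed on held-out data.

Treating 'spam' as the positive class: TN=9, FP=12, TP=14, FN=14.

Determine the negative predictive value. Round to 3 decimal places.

NPV = TN/(TN+FN) = 9/(9+14) = 0.391

0.391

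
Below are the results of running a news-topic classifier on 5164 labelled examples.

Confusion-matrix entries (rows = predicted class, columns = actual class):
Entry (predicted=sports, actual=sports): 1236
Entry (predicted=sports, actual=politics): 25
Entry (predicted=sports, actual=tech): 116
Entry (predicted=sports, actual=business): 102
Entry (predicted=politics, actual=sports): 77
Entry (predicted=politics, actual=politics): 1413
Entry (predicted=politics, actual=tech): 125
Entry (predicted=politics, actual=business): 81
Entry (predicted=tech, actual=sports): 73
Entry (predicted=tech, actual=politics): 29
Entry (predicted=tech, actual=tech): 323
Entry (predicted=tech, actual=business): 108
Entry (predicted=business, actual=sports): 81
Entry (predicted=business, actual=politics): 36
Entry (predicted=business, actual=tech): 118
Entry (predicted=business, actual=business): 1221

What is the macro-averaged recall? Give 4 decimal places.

0.7660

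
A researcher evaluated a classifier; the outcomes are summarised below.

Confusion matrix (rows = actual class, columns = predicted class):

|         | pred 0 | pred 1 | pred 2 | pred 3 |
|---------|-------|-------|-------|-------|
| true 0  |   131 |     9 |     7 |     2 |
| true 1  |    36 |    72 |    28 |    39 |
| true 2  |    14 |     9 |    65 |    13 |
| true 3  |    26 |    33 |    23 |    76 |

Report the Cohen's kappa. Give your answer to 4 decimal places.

0.4526

Observed agreement pₒ = trace/N = 344/583 = 0.59005
Expected agreement pₑ = Σ (rowᵢ·colᵢ)/N² = (149·207 + 175·123 + 101·123 + 158·130)/583² = 0.25106
κ = (pₒ − pₑ)/(1 − pₑ) = (0.59005 − 0.25106)/(1 − 0.25106) = 0.4526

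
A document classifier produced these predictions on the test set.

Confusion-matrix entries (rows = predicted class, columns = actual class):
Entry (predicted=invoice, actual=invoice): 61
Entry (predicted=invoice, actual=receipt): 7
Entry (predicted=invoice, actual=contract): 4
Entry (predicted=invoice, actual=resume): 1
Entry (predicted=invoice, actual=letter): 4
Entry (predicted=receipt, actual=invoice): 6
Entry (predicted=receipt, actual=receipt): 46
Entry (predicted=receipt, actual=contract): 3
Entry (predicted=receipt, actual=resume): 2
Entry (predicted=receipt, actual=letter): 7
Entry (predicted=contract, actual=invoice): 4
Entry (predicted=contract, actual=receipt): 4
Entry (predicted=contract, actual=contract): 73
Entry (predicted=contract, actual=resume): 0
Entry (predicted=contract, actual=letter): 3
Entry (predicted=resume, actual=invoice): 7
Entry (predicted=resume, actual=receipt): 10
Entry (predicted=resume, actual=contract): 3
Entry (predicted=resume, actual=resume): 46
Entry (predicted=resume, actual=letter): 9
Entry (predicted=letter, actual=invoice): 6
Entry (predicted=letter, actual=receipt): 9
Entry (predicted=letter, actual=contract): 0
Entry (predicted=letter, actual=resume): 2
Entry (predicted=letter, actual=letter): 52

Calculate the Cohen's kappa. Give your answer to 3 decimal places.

Observed agreement pₒ = trace/N = 278/369 = 0.7534
Expected agreement pₑ = Σ (rowᵢ·colᵢ)/N² = (84·77 + 76·64 + 83·84 + 51·75 + 75·69)/369² = 0.2005
κ = (pₒ − pₑ)/(1 − pₑ) = (0.7534 − 0.2005)/(1 − 0.2005) = 0.692

0.692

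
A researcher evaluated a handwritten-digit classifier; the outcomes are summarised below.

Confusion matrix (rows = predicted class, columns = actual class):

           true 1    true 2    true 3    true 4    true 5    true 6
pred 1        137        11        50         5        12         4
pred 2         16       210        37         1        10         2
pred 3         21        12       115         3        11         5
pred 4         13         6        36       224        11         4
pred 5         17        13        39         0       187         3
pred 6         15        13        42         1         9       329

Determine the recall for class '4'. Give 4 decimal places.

0.9573

Treat '4' as positive and all other classes as negative.
recall = TP/(TP+FN).
4: TP=224, FN=5+1+3+0+1=10 → 224/234 = 0.95726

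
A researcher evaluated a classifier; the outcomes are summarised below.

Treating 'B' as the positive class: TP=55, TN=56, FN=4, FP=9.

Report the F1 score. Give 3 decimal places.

0.894

Precision = TP/(TP+FP) = 55/64 = 0.8594
Recall = TP/(TP+FN) = 55/59 = 0.9322
F1 = 2·TP/(2·TP+FP+FN) = 110/123 = 0.894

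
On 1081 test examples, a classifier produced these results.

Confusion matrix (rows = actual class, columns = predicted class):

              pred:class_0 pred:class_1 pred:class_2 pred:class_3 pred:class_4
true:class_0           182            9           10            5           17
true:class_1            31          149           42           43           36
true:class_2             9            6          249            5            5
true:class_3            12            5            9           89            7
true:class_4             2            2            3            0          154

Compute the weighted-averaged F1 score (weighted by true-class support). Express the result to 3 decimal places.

Per-class F1 score (2·TP/(2·TP+FP+FN)):
  class_0: TP=182, FP=31+9+12+2=54, FN=9+10+5+17=41 → 364/459 = 0.7930
  class_1: TP=149, FP=9+6+5+2=22, FN=31+42+43+36=152 → 298/472 = 0.6314
  class_2: TP=249, FP=10+42+9+3=64, FN=9+6+5+5=25 → 498/587 = 0.8484
  class_3: TP=89, FP=5+43+5+0=53, FN=12+5+9+7=33 → 178/264 = 0.6742
  class_4: TP=154, FP=17+36+5+7=65, FN=2+2+3+0=7 → 308/380 = 0.8105
Weighted-F1 score = Σ (supportᵢ/N)·F1 scoreᵢ with N=1081: (223/1081)·0.7930 + (301/1081)·0.6314 + (274/1081)·0.8484 + (122/1081)·0.6742 + (161/1081)·0.8105 = 0.751

0.751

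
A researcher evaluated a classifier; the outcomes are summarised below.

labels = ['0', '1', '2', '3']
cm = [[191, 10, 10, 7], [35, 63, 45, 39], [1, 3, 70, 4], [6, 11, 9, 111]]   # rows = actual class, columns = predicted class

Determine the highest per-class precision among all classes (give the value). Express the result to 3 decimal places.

Per-class precision (TP/(TP+FP)):
  0: TP=191, FP=35+1+6=42 → 191/233 = 0.8197
  1: TP=63, FP=10+3+11=24 → 63/87 = 0.7241
  2: TP=70, FP=10+45+9=64 → 70/134 = 0.5224
  3: TP=111, FP=7+39+4=50 → 111/161 = 0.6894
Highest is class '0' with precision = 0.820.

0.820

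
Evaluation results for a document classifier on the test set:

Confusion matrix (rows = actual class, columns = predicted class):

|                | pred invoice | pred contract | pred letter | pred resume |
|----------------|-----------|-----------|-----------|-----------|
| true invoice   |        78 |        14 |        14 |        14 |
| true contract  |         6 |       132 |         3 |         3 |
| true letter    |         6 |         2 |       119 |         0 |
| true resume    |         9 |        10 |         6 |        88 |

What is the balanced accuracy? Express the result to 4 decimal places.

0.8206

Balanced accuracy = mean of per-class recall.
  invoice: recall = 78/120 = 0.65000
  contract: recall = 132/144 = 0.91667
  letter: recall = 119/127 = 0.93701
  resume: recall = 88/113 = 0.77876
Mean = (0.65000 + 0.91667 + 0.93701 + 0.77876) / 4 = 0.8206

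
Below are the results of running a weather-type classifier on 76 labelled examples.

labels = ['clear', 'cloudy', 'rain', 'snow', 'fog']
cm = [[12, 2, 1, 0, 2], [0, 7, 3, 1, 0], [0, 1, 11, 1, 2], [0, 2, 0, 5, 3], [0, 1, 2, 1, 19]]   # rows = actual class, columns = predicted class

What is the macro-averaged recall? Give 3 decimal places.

Per-class recall (TP/(TP+FN)):
  clear: TP=12, FN=2+1+0+2=5 → 12/17 = 0.7059
  cloudy: TP=7, FN=0+3+1+0=4 → 7/11 = 0.6364
  rain: TP=11, FN=0+1+1+2=4 → 11/15 = 0.7333
  snow: TP=5, FN=0+2+0+3=5 → 5/10 = 0.5000
  fog: TP=19, FN=0+1+2+1=4 → 19/23 = 0.8261
Macro-recall = mean = (0.7059 + 0.6364 + 0.7333 + 0.5000 + 0.8261) / 5 = 0.680

0.680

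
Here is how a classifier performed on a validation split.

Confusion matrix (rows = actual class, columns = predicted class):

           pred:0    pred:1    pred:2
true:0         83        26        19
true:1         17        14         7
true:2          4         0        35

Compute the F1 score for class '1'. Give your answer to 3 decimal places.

0.359

One-vs-rest for '1': TP = diagonal; FP = other classes predicted '1'; FN = '1' predicted as other.
F1 score = 2·TP/(2·TP+FP+FN).
1: TP=14, FP=26+0=26, FN=17+7=24 → 28/78 = 0.3590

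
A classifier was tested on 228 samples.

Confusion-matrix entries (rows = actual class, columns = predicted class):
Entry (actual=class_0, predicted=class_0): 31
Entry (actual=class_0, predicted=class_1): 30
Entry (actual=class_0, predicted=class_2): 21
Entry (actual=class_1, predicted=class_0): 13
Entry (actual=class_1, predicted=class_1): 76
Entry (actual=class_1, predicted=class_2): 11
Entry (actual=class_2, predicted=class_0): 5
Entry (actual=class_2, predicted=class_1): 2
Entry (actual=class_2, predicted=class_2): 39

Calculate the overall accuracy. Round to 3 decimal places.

Accuracy = trace / total = (31+76+39=146) / 228 = 146/228 = 0.640

0.640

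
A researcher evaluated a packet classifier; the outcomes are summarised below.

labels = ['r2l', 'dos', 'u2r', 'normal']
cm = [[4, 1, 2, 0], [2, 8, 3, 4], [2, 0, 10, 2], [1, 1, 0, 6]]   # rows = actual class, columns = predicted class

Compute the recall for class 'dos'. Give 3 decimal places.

0.471

One-vs-rest for 'dos': TP = diagonal; FP = other classes predicted 'dos'; FN = 'dos' predicted as other.
recall = TP/(TP+FN).
dos: TP=8, FN=2+3+4=9 → 8/17 = 0.4706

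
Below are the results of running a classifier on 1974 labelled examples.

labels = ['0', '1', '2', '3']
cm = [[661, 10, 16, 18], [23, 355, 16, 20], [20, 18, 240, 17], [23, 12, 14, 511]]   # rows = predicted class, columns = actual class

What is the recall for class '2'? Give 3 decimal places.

0.839

Take TP from the diagonal, FP from the rest of the '2' prediction marginal, FN from the rest of the '2' actual marginal.
recall = TP/(TP+FN).
2: TP=240, FN=16+16+14=46 → 240/286 = 0.8392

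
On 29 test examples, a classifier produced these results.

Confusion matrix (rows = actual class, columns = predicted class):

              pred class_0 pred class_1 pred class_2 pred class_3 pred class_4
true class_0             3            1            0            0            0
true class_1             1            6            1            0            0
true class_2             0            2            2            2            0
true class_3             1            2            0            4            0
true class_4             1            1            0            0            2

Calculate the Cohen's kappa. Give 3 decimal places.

0.467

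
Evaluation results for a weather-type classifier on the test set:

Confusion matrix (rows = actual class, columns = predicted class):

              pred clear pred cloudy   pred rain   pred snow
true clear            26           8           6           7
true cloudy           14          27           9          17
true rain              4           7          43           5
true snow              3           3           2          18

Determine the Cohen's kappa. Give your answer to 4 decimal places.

Observed agreement pₒ = trace/N = 114/199 = 0.57286
Expected agreement pₑ = Σ (rowᵢ·colᵢ)/N² = (47·47 + 67·45 + 59·60 + 26·47)/199² = 0.25217
κ = (pₒ − pₑ)/(1 − pₑ) = (0.57286 − 0.25217)/(1 − 0.25217) = 0.4288

0.4288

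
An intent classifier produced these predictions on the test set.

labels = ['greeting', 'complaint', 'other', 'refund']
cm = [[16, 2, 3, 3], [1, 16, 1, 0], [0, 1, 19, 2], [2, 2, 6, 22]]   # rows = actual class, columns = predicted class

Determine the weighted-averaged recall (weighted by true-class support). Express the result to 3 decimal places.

Per-class recall (TP/(TP+FN)):
  greeting: TP=16, FN=2+3+3=8 → 16/24 = 0.6667
  complaint: TP=16, FN=1+1+0=2 → 16/18 = 0.8889
  other: TP=19, FN=0+1+2=3 → 19/22 = 0.8636
  refund: TP=22, FN=2+2+6=10 → 22/32 = 0.6875
Weighted-recall = Σ (supportᵢ/N)·recallᵢ with N=96: (24/96)·0.6667 + (18/96)·0.8889 + (22/96)·0.8636 + (32/96)·0.6875 = 0.760

0.760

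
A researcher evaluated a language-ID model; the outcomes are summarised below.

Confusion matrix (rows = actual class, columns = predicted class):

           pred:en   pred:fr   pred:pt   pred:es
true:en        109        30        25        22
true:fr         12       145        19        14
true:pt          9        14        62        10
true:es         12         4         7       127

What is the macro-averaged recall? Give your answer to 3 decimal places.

0.712

Per-class recall (TP/(TP+FN)):
  en: TP=109, FN=30+25+22=77 → 109/186 = 0.5860
  fr: TP=145, FN=12+19+14=45 → 145/190 = 0.7632
  pt: TP=62, FN=9+14+10=33 → 62/95 = 0.6526
  es: TP=127, FN=12+4+7=23 → 127/150 = 0.8467
Macro-recall = mean = (0.5860 + 0.7632 + 0.6526 + 0.8467) / 4 = 0.712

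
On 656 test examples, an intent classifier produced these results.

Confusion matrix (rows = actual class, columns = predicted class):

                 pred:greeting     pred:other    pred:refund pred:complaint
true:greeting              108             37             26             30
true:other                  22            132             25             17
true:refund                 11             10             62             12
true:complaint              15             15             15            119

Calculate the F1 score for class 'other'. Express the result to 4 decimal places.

0.6769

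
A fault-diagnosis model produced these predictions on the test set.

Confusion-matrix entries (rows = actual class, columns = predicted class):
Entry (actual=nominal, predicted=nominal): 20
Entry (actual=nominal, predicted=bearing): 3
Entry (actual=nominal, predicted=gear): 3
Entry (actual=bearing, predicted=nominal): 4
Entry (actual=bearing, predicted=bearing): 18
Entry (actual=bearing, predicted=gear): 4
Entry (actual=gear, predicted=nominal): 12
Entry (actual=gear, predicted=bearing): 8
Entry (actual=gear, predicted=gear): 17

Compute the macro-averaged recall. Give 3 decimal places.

Per-class recall (TP/(TP+FN)):
  nominal: TP=20, FN=3+3=6 → 20/26 = 0.7692
  bearing: TP=18, FN=4+4=8 → 18/26 = 0.6923
  gear: TP=17, FN=12+8=20 → 17/37 = 0.4595
Macro-recall = mean = (0.7692 + 0.6923 + 0.4595) / 3 = 0.640

0.640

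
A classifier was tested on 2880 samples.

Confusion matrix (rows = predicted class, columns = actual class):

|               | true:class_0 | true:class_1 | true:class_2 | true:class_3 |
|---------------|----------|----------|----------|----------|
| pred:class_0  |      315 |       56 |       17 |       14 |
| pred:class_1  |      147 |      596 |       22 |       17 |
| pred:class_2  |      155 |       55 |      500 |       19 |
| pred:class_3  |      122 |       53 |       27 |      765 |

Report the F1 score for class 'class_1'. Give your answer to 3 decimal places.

F1 score = 2·TP/(2·TP+FP+FN).
class_1: TP=596, FP=147+22+17=186, FN=56+55+53=164 → 1192/1542 = 0.7730

0.773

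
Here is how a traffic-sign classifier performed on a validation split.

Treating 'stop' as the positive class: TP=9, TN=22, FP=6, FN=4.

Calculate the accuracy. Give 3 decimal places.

Accuracy = (TP+TN)/N = (9+22)/41 = 0.756

0.756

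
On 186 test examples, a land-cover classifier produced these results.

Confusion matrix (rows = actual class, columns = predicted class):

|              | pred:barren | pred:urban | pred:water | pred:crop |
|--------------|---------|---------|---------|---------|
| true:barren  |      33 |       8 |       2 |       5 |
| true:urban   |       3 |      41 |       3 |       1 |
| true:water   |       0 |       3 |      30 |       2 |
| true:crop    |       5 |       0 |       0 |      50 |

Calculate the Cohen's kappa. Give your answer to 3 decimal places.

Observed agreement pₒ = trace/N = 154/186 = 0.8280
Expected agreement pₑ = Σ (rowᵢ·colᵢ)/N² = (48·41 + 48·52 + 35·35 + 55·58)/186² = 0.2566
κ = (pₒ − pₑ)/(1 − pₑ) = (0.8280 − 0.2566)/(1 − 0.2566) = 0.769

0.769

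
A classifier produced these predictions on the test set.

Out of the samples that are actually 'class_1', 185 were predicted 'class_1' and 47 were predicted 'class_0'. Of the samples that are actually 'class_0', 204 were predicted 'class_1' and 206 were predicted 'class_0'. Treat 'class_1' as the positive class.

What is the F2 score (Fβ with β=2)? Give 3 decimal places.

0.702

Fβ = (1+β²)·TP / ((1+β²)·TP + β²·FN + FP), with β²=4
= 5·185 / (5·185 + 4·47 + 204) = 0.702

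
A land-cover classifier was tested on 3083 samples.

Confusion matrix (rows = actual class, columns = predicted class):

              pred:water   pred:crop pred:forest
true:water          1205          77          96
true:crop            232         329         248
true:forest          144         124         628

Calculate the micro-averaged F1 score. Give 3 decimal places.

0.701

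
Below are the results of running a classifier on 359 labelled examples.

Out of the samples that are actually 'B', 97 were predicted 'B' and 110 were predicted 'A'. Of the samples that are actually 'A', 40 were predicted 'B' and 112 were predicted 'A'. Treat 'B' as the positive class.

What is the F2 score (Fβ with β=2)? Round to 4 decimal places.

Fβ = (1+β²)·TP / ((1+β²)·TP + β²·FN + FP), with β²=4
= 5·97 / (5·97 + 4·110 + 40) = 0.5026

0.5026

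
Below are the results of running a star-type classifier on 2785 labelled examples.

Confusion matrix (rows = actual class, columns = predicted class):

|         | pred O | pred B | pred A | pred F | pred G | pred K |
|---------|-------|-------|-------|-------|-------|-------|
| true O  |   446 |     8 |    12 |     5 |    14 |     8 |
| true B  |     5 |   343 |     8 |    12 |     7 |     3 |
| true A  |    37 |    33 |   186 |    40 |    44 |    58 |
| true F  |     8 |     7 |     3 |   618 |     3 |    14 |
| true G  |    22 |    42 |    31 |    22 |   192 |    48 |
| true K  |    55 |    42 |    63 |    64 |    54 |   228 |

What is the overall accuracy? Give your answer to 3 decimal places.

0.723

Accuracy = trace / total = (446+343+186+618+192+228=2013) / 2785 = 2013/2785 = 0.723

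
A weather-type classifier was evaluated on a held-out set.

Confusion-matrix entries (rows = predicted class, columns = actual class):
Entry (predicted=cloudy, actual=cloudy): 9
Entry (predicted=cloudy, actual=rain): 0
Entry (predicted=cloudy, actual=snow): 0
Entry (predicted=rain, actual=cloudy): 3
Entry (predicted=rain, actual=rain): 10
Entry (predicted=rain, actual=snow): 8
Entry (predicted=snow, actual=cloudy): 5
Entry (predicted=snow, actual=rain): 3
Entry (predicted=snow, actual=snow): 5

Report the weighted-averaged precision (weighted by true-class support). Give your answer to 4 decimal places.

0.6556

Per-class precision (TP/(TP+FP)):
  cloudy: TP=9, FP=0+0=0 → 9/9 = 1.00000
  rain: TP=10, FP=3+8=11 → 10/21 = 0.47619
  snow: TP=5, FP=5+3=8 → 5/13 = 0.38462
Weighted-precision = Σ (supportᵢ/N)·precisionᵢ with N=43: (17/43)·1.00000 + (13/43)·0.47619 + (13/43)·0.38462 = 0.6556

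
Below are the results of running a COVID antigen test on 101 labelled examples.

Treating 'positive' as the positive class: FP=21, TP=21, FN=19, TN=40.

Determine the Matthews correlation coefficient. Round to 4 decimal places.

0.1793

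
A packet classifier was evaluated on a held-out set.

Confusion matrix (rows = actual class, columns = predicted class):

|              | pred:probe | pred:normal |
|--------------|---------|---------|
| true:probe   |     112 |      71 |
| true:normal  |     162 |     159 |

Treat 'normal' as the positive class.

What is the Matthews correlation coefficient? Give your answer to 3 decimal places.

0.104

MCC = (TP·TN − FP·FN) / √((TP+FP)(TP+FN)(TN+FP)(TN+FN))
Numerator = 159·112 − 71·162 = 6306
Denominator = √(230·321·183·274) = √3701983860 = 60843.9303
MCC = 6306 / 60843.9303 = 0.104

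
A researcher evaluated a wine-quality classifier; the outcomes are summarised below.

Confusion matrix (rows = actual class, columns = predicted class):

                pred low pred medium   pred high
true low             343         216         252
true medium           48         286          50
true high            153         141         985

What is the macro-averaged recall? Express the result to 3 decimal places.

0.646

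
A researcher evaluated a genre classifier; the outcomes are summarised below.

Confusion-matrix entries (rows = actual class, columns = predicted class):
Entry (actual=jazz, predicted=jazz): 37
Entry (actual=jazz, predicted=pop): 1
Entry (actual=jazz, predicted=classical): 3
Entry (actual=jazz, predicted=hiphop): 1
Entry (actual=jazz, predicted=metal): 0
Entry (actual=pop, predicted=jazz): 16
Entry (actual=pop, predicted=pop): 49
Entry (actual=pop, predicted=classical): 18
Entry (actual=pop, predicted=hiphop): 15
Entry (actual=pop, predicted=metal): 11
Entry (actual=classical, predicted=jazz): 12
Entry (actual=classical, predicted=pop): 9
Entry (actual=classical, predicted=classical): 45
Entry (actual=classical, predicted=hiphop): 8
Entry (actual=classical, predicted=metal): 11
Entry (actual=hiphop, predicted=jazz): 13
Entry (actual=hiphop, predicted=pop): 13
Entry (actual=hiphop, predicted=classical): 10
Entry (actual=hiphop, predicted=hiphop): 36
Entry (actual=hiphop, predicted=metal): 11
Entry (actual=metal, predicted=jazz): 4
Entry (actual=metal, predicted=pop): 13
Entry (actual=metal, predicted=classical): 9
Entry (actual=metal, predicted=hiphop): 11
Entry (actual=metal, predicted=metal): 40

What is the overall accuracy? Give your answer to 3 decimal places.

Accuracy = trace / total = (37+49+45+36+40=207) / 396 = 207/396 = 0.523

0.523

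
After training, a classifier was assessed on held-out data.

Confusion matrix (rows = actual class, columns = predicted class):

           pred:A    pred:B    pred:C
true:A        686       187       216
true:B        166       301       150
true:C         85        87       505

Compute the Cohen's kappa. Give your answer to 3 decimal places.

0.428

Observed agreement pₒ = trace/N = 1492/2383 = 0.6261
Expected agreement pₑ = Σ (rowᵢ·colᵢ)/N² = (1089·937 + 617·575 + 677·871)/2383² = 0.3460
κ = (pₒ − pₑ)/(1 − pₑ) = (0.6261 − 0.3460)/(1 − 0.3460) = 0.428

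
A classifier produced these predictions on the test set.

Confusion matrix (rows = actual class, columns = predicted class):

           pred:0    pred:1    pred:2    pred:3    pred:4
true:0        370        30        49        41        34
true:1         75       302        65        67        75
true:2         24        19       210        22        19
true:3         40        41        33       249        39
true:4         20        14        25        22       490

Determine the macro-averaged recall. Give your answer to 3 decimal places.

0.683

Per-class recall (TP/(TP+FN)):
  0: TP=370, FN=30+49+41+34=154 → 370/524 = 0.7061
  1: TP=302, FN=75+65+67+75=282 → 302/584 = 0.5171
  2: TP=210, FN=24+19+22+19=84 → 210/294 = 0.7143
  3: TP=249, FN=40+41+33+39=153 → 249/402 = 0.6194
  4: TP=490, FN=20+14+25+22=81 → 490/571 = 0.8581
Macro-recall = mean = (0.7061 + 0.5171 + 0.7143 + 0.6194 + 0.8581) / 5 = 0.683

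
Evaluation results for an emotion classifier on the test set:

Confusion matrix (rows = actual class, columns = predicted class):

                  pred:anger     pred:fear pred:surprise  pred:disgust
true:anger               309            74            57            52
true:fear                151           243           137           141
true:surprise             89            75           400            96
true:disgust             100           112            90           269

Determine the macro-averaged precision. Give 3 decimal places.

Per-class precision (TP/(TP+FP)):
  anger: TP=309, FP=151+89+100=340 → 309/649 = 0.4761
  fear: TP=243, FP=74+75+112=261 → 243/504 = 0.4821
  surprise: TP=400, FP=57+137+90=284 → 400/684 = 0.5848
  disgust: TP=269, FP=52+141+96=289 → 269/558 = 0.4821
Macro-precision = mean = (0.4761 + 0.4821 + 0.5848 + 0.4821) / 4 = 0.506

0.506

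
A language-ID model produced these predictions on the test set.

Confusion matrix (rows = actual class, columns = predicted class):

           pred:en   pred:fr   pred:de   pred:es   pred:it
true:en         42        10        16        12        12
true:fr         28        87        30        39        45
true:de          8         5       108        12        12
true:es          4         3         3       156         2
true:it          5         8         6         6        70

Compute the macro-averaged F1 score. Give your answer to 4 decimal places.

0.6133

Per-class F1 score (2·TP/(2·TP+FP+FN)):
  en: TP=42, FP=28+8+4+5=45, FN=10+16+12+12=50 → 84/179 = 0.46927
  fr: TP=87, FP=10+5+3+8=26, FN=28+30+39+45=142 → 174/342 = 0.50877
  de: TP=108, FP=16+30+3+6=55, FN=8+5+12+12=37 → 216/308 = 0.70130
  es: TP=156, FP=12+39+12+6=69, FN=4+3+3+2=12 → 312/393 = 0.79389
  it: TP=70, FP=12+45+12+2=71, FN=5+8+6+6=25 → 140/236 = 0.59322
Macro-F1 score = mean = (0.46927 + 0.50877 + 0.70130 + 0.79389 + 0.59322) / 5 = 0.6133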